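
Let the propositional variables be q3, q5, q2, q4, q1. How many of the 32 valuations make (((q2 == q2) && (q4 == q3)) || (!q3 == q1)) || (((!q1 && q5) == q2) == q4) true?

28

Initial set: {((((q2 == q2) && (q4 == q3)) || (!q3 == q1)) || (((!q1 && q5) == q2) == q4))}.
((((q2 == q2) && (q4 == q3)) || (!q3 == q1)) || (((!q1 && q5) == q2) == q4)): β-rule — branch into (((q2 == q2) && (q4 == q3)) || (!q3 == q1))  //  (((!q1 && q5) == q2) == q4).
  branch 1 (add (((q2 == q2) && (q4 == q3)) || (!q3 == q1))):
    (((q2 == q2) && (q4 == q3)) || (!q3 == q1)): β-rule — branch into ((q2 == q2) && (q4 == q3))  //  (!q3 == q1).
      branch 1.1 (add ((q2 == q2) && (q4 == q3))):
        ((q2 == q2) && (q4 == q3)): α-rule — add (q2 == q2), (q4 == q3).
        (q2 == q2): β-rule — branch into q2, q2  //  !q2, !q2.
          branch 1.1.1 (add q2, q2):
            (q4 == q3): β-rule — branch into q4, q3  //  !q4, !q3.
              branch 1.1.1.1 (add q4, q3):
                ○ open, literals {q2=true, q3=true, q4=true}.
              branch 1.1.1.2 (add !q4, !q3):
                ○ open, literals {q2=true, q3=false, q4=false}.
          branch 1.1.2 (add !q2, !q2):
            (q4 == q3): β-rule — branch into q4, q3  //  !q4, !q3.
              branch 1.1.2.1 (add q4, q3):
                ○ open, literals {q2=false, q3=true, q4=true}.
              branch 1.1.2.2 (add !q4, !q3):
                ○ open, literals {q2=false, q3=false, q4=false}.
      branch 1.2 (add (!q3 == q1)):
        (!q3 == q1): β-rule — branch into !q3, q1  //  !!q3, !q1.
          branch 1.2.1 (add !q3, q1):
            ○ open, literals {q1=true, q3=false}.
          branch 1.2.2 (add !!q3, !q1):
            ○ open, literals {q1=false, q3=true}.
  branch 2 (add (((!q1 && q5) == q2) == q4)):
    (((!q1 && q5) == q2) == q4): β-rule — branch into ((!q1 && q5) == q2), q4  //  !((!q1 && q5) == q2), !q4.
      branch 2.1 (add ((!q1 && q5) == q2), q4):
        ((!q1 && q5) == q2): β-rule — branch into (!q1 && q5), q2  //  !(!q1 && q5), !q2.
          branch 2.1.1 (add (!q1 && q5), q2):
            (!q1 && q5): α-rule — add !q1, q5.
            ○ open, literals {q1=false, q2=true, q4=true, q5=true}.
          branch 2.1.2 (add !(!q1 && q5), !q2):
            !(!q1 && q5): β-rule — branch into !!q1  //  !q5.
              branch 2.1.2.1 (add !!q1):
                ○ open, literals {q1=true, q2=false, q4=true}.
              branch 2.1.2.2 (add !q5):
                ○ open, literals {q2=false, q4=true, q5=false}.
      branch 2.2 (add !((!q1 && q5) == q2), !q4):
        !((!q1 && q5) == q2): β-rule — branch into (!q1 && q5), !q2  //  !(!q1 && q5), q2.
          branch 2.2.1 (add (!q1 && q5), !q2):
            (!q1 && q5): α-rule — add !q1, q5.
            ○ open, literals {q1=false, q2=false, q4=false, q5=true}.
          branch 2.2.2 (add !(!q1 && q5), q2):
            !(!q1 && q5): β-rule — branch into !!q1  //  !q5.
              branch 2.2.2.1 (add !!q1):
                ○ open, literals {q1=true, q2=true, q4=false}.
              branch 2.2.2.2 (add !q5):
                ○ open, literals {q2=true, q4=false, q5=false}.
0 branches closed, 12 open.
Each open branch fixes some atoms; the unmentioned ones are free. Counting distinct full assignments: branch {q2=true, q3=true, q4=true} (q5, q1) contributes 4 new; branch {q2=true, q3=false, q4=false} (q5, q1) contributes 4 new; branch {q2=false, q3=true, q4=true} (q5, q1) contributes 4 new; branch {q2=false, q3=false, q4=false} (q5, q1) contributes 4 new; branch {q1=true, q3=false} (q5, q2, q4) contributes 4 new; branch {q1=false, q3=true} (q5, q2, q4) contributes 4 new; branch {q1=false, q2=true, q4=true, q5=true} (q3) contributes 1 new; branch {q1=true, q2=false, q4=true} (q3, q5) contributes 0 new; branch {q2=false, q4=true, q5=false} (q3, q1) contributes 1 new; branch {q1=false, q2=false, q4=false, q5=true} (q3) contributes 0 new; branch {q1=true, q2=true, q4=false} (q3, q5) contributes 2 new; branch {q2=true, q4=false, q5=false} (q3, q1) contributes 0 new. Total: 28.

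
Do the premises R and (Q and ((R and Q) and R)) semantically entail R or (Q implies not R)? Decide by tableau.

Yes

Initial set: {(R and (Q and ((R and Q) and R))); not (R or (Q implies not R))}.
(R and (Q and ((R and Q) and R))): α-rule — add R, (Q and ((R and Q) and R)).
not (R or (Q implies not R)): α-rule — add not R, not (Q implies not R).
× closes — contains both R and not R.
All 1 branch closes.
Every branch closed, so the premises entail the conclusion.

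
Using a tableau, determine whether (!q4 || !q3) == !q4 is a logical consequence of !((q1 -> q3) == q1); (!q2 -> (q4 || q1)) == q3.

Yes

Initial set: {T !((q1 -> q3) == q1); T ((!q2 -> (q4 || q1)) == q3); F ((!q4 || !q3) == !q4)}.
T !((q1 -> q3) == q1): β-rule — branch into T (q1 -> q3), F q1  //  F (q1 -> q3), T q1.
  branch 1 (add T (q1 -> q3), F q1):
    T ((!q2 -> (q4 || q1)) == q3): β-rule — branch into T (!q2 -> (q4 || q1)), T q3  //  F (!q2 -> (q4 || q1)), F q3.
      branch 1.1 (add T (!q2 -> (q4 || q1)), T q3):
        F ((!q4 || !q3) == !q4): β-rule — branch into T (!q4 || !q3), F !q4  //  F (!q4 || !q3), T !q4.
          branch 1.1.1 (add T (!q4 || !q3), F !q4):
            T (q1 -> q3): β-rule — branch into F q1  //  T q3.
              branch 1.1.1.1 (add F q1):
                T (!q2 -> (q4 || q1)): β-rule — branch into F !q2  //  T (q4 || q1).
                  branch 1.1.1.1.1 (add F !q2):
                    T (!q4 || !q3): β-rule — branch into T !q4  //  T !q3.
                      branch 1.1.1.1.1.1 (add T !q4):
                        × closes — contains both q4 and !q4.
                      branch 1.1.1.1.1.2 (add T !q3):
                        × closes — contains both q3 and !q3.
                  branch 1.1.1.1.2 (add T (q4 || q1)):
                    T (!q4 || !q3): β-rule — branch into T !q4  //  T !q3.
                      branch 1.1.1.1.2.1 (add T !q4):
                        × closes — contains both q4 and !q4.
                      branch 1.1.1.1.2.2 (add T !q3):
                        × closes — contains both q3 and !q3.
              branch 1.1.1.2 (add T q3):
                T (!q2 -> (q4 || q1)): β-rule — branch into F !q2  //  T (q4 || q1).
                  branch 1.1.1.2.1 (add F !q2):
                    T (!q4 || !q3): β-rule — branch into T !q4  //  T !q3.
                      branch 1.1.1.2.1.1 (add T !q4):
                        × closes — contains both q4 and !q4.
                      branch 1.1.1.2.1.2 (add T !q3):
                        × closes — contains both q3 and !q3.
                  branch 1.1.1.2.2 (add T (q4 || q1)):
                    T (!q4 || !q3): β-rule — branch into T !q4  //  T !q3.
                      branch 1.1.1.2.2.1 (add T !q4):
                        × closes — contains both q4 and !q4.
                      branch 1.1.1.2.2.2 (add T !q3):
                        × closes — contains both q3 and !q3.
          branch 1.1.2 (add F (!q4 || !q3), T !q4):
            F (!q4 || !q3): α-rule — add F !q4, F !q3.
            × closes — contains both q4 and !q4.
      branch 1.2 (add F (!q2 -> (q4 || q1)), F q3):
        F (!q2 -> (q4 || q1)): α-rule — add T !q2, F (q4 || q1).
        F (q4 || q1): α-rule — add F q4, F q1.
        F ((!q4 || !q3) == !q4): β-rule — branch into T (!q4 || !q3), F !q4  //  F (!q4 || !q3), T !q4.
          branch 1.2.1 (add T (!q4 || !q3), F !q4):
            × closes — contains both q4 and !q4.
          branch 1.2.2 (add F (!q4 || !q3), T !q4):
            F (!q4 || !q3): α-rule — add F !q4, F !q3.
            × closes — contains both q4 and !q4.
  branch 2 (add F (q1 -> q3), T q1):
    F (q1 -> q3): α-rule — add T q1, F q3.
    T ((!q2 -> (q4 || q1)) == q3): β-rule — branch into T (!q2 -> (q4 || q1)), T q3  //  F (!q2 -> (q4 || q1)), F q3.
      branch 2.1 (add T (!q2 -> (q4 || q1)), T q3):
        × closes — contains both q3 and !q3.
      branch 2.2 (add F (!q2 -> (q4 || q1)), F q3):
        F (!q2 -> (q4 || q1)): α-rule — add T !q2, F (q4 || q1).
        F (q4 || q1): α-rule — add F q4, F q1.
        × closes — contains both q1 and !q1.
All 13 branches close.
Every branch closed, so the premises entail the conclusion.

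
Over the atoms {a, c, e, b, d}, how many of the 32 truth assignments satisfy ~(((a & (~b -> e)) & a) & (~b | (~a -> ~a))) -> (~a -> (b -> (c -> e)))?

Initial set: {(~(((a & (~b -> e)) & a) & (~b | (~a -> ~a))) -> (~a -> (b -> (c -> e))))}.
(~(((a & (~b -> e)) & a) & (~b | (~a -> ~a))) -> (~a -> (b -> (c -> e)))): β-rule — branch into ~~(((a & (~b -> e)) & a) & (~b | (~a -> ~a)))  //  (~a -> (b -> (c -> e))).
  branch 1 (add ~~(((a & (~b -> e)) & a) & (~b | (~a -> ~a)))):
    ~~(((a & (~b -> e)) & a) & (~b | (~a -> ~a))): α-rule — add ((a & (~b -> e)) & a), (~b | (~a -> ~a)).
    ((a & (~b -> e)) & a): α-rule — add (a & (~b -> e)), a.
    (a & (~b -> e)): α-rule — add a, (~b -> e).
    (~b | (~a -> ~a)): β-rule — branch into ~b  //  (~a -> ~a).
      branch 1.1 (add ~b):
        (~b -> e): β-rule — branch into ~~b  //  e.
          branch 1.1.1 (add ~~b):
            × closes — contains both b and ~b.
          branch 1.1.2 (add e):
            ○ open, literals {a=1, b=0, e=1}.
      branch 1.2 (add (~a -> ~a)):
        (~b -> e): β-rule — branch into ~~b  //  e.
          branch 1.2.1 (add ~~b):
            (~a -> ~a): β-rule — branch into ~~a  //  ~a.
              branch 1.2.1.1 (add ~~a):
                ○ open, literals {a=1, b=1}.
              branch 1.2.1.2 (add ~a):
                × closes — contains both a and ~a.
          branch 1.2.2 (add e):
            (~a -> ~a): β-rule — branch into ~~a  //  ~a.
              branch 1.2.2.1 (add ~~a):
                ○ open, literals {a=1, e=1}.
              branch 1.2.2.2 (add ~a):
                × closes — contains both a and ~a.
  branch 2 (add (~a -> (b -> (c -> e)))):
    (~a -> (b -> (c -> e))): β-rule — branch into ~~a  //  (b -> (c -> e)).
      branch 2.1 (add ~~a):
        ○ open, literals {a=1}.
      branch 2.2 (add (b -> (c -> e))):
        (b -> (c -> e)): β-rule — branch into ~b  //  (c -> e).
          branch 2.2.1 (add ~b):
            ○ open, literals {b=0}.
          branch 2.2.2 (add (c -> e)):
            (c -> e): β-rule — branch into ~c  //  e.
              branch 2.2.2.1 (add ~c):
                ○ open, literals {c=0}.
              branch 2.2.2.2 (add e):
                ○ open, literals {e=1}.
3 branches closed, 7 open.
Each open branch fixes some atoms; the unmentioned ones are free. Counting distinct full assignments: branch {a=1, b=0, e=1} (c, d) contributes 4 new; branch {a=1, b=1} (c, e, d) contributes 8 new; branch {a=1, e=1} (c, b, d) contributes 0 new; branch {a=1} (c, e, b, d) contributes 4 new; branch {b=0} (a, c, e, d) contributes 8 new; branch {c=0} (a, e, b, d) contributes 4 new; branch {e=1} (a, c, b, d) contributes 2 new. Total: 30.

30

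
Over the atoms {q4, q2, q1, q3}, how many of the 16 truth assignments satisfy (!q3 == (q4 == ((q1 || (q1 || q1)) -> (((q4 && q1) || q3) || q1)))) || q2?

12

Initial set: {((!q3 == (q4 == ((q1 || (q1 || q1)) -> (((q4 && q1) || q3) || q1)))) || q2)}.
((!q3 == (q4 == ((q1 || (q1 || q1)) -> (((q4 && q1) || q3) || q1)))) || q2): β-rule — branch into (!q3 == (q4 == ((q1 || (q1 || q1)) -> (((q4 && q1) || q3) || q1))))  //  q2.
  branch 1 (add (!q3 == (q4 == ((q1 || (q1 || q1)) -> (((q4 && q1) || q3) || q1))))):
    (!q3 == (q4 == ((q1 || (q1 || q1)) -> (((q4 && q1) || q3) || q1)))): β-rule — branch into !q3, (q4 == ((q1 || (q1 || q1)) -> (((q4 && q1) || q3) || q1)))  //  !!q3, !(q4 == ((q1 || (q1 || q1)) -> (((q4 && q1) || q3) || q1))).
      branch 1.1 (add !q3, (q4 == ((q1 || (q1 || q1)) -> (((q4 && q1) || q3) || q1)))):
        (q4 == ((q1 || (q1 || q1)) -> (((q4 && q1) || q3) || q1))): β-rule — branch into q4, ((q1 || (q1 || q1)) -> (((q4 && q1) || q3) || q1))  //  !q4, !((q1 || (q1 || q1)) -> (((q4 && q1) || q3) || q1)).
          branch 1.1.1 (add q4, ((q1 || (q1 || q1)) -> (((q4 && q1) || q3) || q1))):
            ((q1 || (q1 || q1)) -> (((q4 && q1) || q3) || q1)): β-rule — branch into !(q1 || (q1 || q1))  //  (((q4 && q1) || q3) || q1).
              branch 1.1.1.1 (add !(q1 || (q1 || q1))):
                !(q1 || (q1 || q1)): α-rule — add !q1, !(q1 || q1).
                !(q1 || q1): α-rule — add !q1, !q1.
                ○ open, literals {q1=0, q3=0, q4=1}.
              branch 1.1.1.2 (add (((q4 && q1) || q3) || q1)):
                (((q4 && q1) || q3) || q1): β-rule — branch into ((q4 && q1) || q3)  //  q1.
                  branch 1.1.1.2.1 (add ((q4 && q1) || q3)):
                    ((q4 && q1) || q3): β-rule — branch into (q4 && q1)  //  q3.
                      branch 1.1.1.2.1.1 (add (q4 && q1)):
                        (q4 && q1): α-rule — add q4, q1.
                        ○ open, literals {q1=1, q3=0, q4=1}.
                      branch 1.1.1.2.1.2 (add q3):
                        × closes — contains both q3 and !q3.
                  branch 1.1.1.2.2 (add q1):
                    ○ open, literals {q1=1, q3=0, q4=1}.
          branch 1.1.2 (add !q4, !((q1 || (q1 || q1)) -> (((q4 && q1) || q3) || q1))):
            !((q1 || (q1 || q1)) -> (((q4 && q1) || q3) || q1)): α-rule — add (q1 || (q1 || q1)), !(((q4 && q1) || q3) || q1).
            !(((q4 && q1) || q3) || q1): α-rule — add !((q4 && q1) || q3), !q1.
            !((q4 && q1) || q3): α-rule — add !(q4 && q1), !q3.
            (q1 || (q1 || q1)): β-rule — branch into q1  //  (q1 || q1).
              branch 1.1.2.1 (add q1):
                × closes — contains both q1 and !q1.
              branch 1.1.2.2 (add (q1 || q1)):
                !(q4 && q1): β-rule — branch into !q4  //  !q1.
                  branch 1.1.2.2.1 (add !q4):
                    (q1 || q1): β-rule — branch into q1  //  q1.
                      branch 1.1.2.2.1.1 (add q1):
                        × closes — contains both q1 and !q1.
                      branch 1.1.2.2.1.2 (add q1):
                        × closes — contains both q1 and !q1.
                  branch 1.1.2.2.2 (add !q1):
                    (q1 || q1): β-rule — branch into q1  //  q1.
                      branch 1.1.2.2.2.1 (add q1):
                        × closes — contains both q1 and !q1.
                      branch 1.1.2.2.2.2 (add q1):
                        × closes — contains both q1 and !q1.
      branch 1.2 (add !!q3, !(q4 == ((q1 || (q1 || q1)) -> (((q4 && q1) || q3) || q1)))):
        !(q4 == ((q1 || (q1 || q1)) -> (((q4 && q1) || q3) || q1))): β-rule — branch into q4, !((q1 || (q1 || q1)) -> (((q4 && q1) || q3) || q1))  //  !q4, ((q1 || (q1 || q1)) -> (((q4 && q1) || q3) || q1)).
          branch 1.2.1 (add q4, !((q1 || (q1 || q1)) -> (((q4 && q1) || q3) || q1))):
            !((q1 || (q1 || q1)) -> (((q4 && q1) || q3) || q1)): α-rule — add (q1 || (q1 || q1)), !(((q4 && q1) || q3) || q1).
            !(((q4 && q1) || q3) || q1): α-rule — add !((q4 && q1) || q3), !q1.
            !((q4 && q1) || q3): α-rule — add !(q4 && q1), !q3.
            × closes — contains both q3 and !q3.
          branch 1.2.2 (add !q4, ((q1 || (q1 || q1)) -> (((q4 && q1) || q3) || q1))):
            ((q1 || (q1 || q1)) -> (((q4 && q1) || q3) || q1)): β-rule — branch into !(q1 || (q1 || q1))  //  (((q4 && q1) || q3) || q1).
              branch 1.2.2.1 (add !(q1 || (q1 || q1))):
                !(q1 || (q1 || q1)): α-rule — add !q1, !(q1 || q1).
                !(q1 || q1): α-rule — add !q1, !q1.
                ○ open, literals {q1=0, q3=1, q4=0}.
              branch 1.2.2.2 (add (((q4 && q1) || q3) || q1)):
                (((q4 && q1) || q3) || q1): β-rule — branch into ((q4 && q1) || q3)  //  q1.
                  branch 1.2.2.2.1 (add ((q4 && q1) || q3)):
                    ((q4 && q1) || q3): β-rule — branch into (q4 && q1)  //  q3.
                      branch 1.2.2.2.1.1 (add (q4 && q1)):
                        (q4 && q1): α-rule — add q4, q1.
                        × closes — contains both q4 and !q4.
                      branch 1.2.2.2.1.2 (add q3):
                        ○ open, literals {q3=1, q4=0}.
                  branch 1.2.2.2.2 (add q1):
                    ○ open, literals {q1=1, q3=1, q4=0}.
  branch 2 (add q2):
    ○ open, literals {q2=1}.
8 branches closed, 7 open.
Each open branch fixes some atoms; the unmentioned ones are free. Counting distinct full assignments: branch {q1=0, q3=0, q4=1} (q2) contributes 2 new; branch {q1=1, q3=0, q4=1} (q2) contributes 2 new; branch {q1=1, q3=0, q4=1} (q2) contributes 0 new; branch {q1=0, q3=1, q4=0} (q2) contributes 2 new; branch {q3=1, q4=0} (q2, q1) contributes 2 new; branch {q1=1, q3=1, q4=0} (q2) contributes 0 new; branch {q2=1} (q4, q1, q3) contributes 4 new. Total: 12.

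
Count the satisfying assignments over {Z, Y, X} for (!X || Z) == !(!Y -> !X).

Initial set: {((!X || Z) == !(!Y -> !X))}.
((!X || Z) == !(!Y -> !X)): β-rule — branch into (!X || Z), !(!Y -> !X)  //  !(!X || Z), !!(!Y -> !X).
  branch 1 (add (!X || Z), !(!Y -> !X)):
    !(!Y -> !X): α-rule — add !Y, !!X.
    (!X || Z): β-rule — branch into !X  //  Z.
      branch 1.1 (add !X):
        × closes — contains both X and !X.
      branch 1.2 (add Z):
        ○ open, literals {X=true, Y=false, Z=true}.
  branch 2 (add !(!X || Z), !!(!Y -> !X)):
    !(!X || Z): α-rule — add !!X, !Z.
    !!(!Y -> !X): β-rule — branch into !!Y  //  !X.
      branch 2.1 (add !!Y):
        ○ open, literals {X=true, Y=true, Z=false}.
      branch 2.2 (add !X):
        × closes — contains both X and !X.
2 branches closed, 2 open.
Each open branch fixes some atoms; the unmentioned ones are free. Counting distinct full assignments: branch {X=true, Y=false, Z=true} (none free) contributes 1 new; branch {X=true, Y=true, Z=false} (none free) contributes 1 new. Total: 2.

2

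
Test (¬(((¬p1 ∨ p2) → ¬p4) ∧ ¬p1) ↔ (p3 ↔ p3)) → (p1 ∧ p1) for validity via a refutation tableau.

Not valid

Assume the negation and expand:
Initial set: {¬((¬(((¬p1 ∨ p2) → ¬p4) ∧ ¬p1) ↔ (p3 ↔ p3)) → (p1 ∧ p1))}.
¬((¬(((¬p1 ∨ p2) → ¬p4) ∧ ¬p1) ↔ (p3 ↔ p3)) → (p1 ∧ p1)): α-rule — add (¬(((¬p1 ∨ p2) → ¬p4) ∧ ¬p1) ↔ (p3 ↔ p3)), ¬(p1 ∧ p1).
(¬(((¬p1 ∨ p2) → ¬p4) ∧ ¬p1) ↔ (p3 ↔ p3)): β-rule — branch into ¬(((¬p1 ∨ p2) → ¬p4) ∧ ¬p1), (p3 ↔ p3)  //  ¬¬(((¬p1 ∨ p2) → ¬p4) ∧ ¬p1), ¬(p3 ↔ p3).
  branch 1 (add ¬(((¬p1 ∨ p2) → ¬p4) ∧ ¬p1), (p3 ↔ p3)):
    ¬(p1 ∧ p1): β-rule — branch into ¬p1  //  ¬p1.
      branch 1.1 (add ¬p1):
        ¬(((¬p1 ∨ p2) → ¬p4) ∧ ¬p1): β-rule — branch into ¬((¬p1 ∨ p2) → ¬p4)  //  ¬¬p1.
          branch 1.1.1 (add ¬((¬p1 ∨ p2) → ¬p4)):
            ¬((¬p1 ∨ p2) → ¬p4): α-rule — add (¬p1 ∨ p2), ¬¬p4.
            (p3 ↔ p3): β-rule — branch into p3, p3  //  ¬p3, ¬p3.
              branch 1.1.1.1 (add p3, p3):
                (¬p1 ∨ p2): β-rule — branch into ¬p1  //  p2.
                  branch 1.1.1.1.1 (add ¬p1):
                    ○ open, literals {p1=false, p3=true, p4=true}.
                  branch 1.1.1.1.2 (add p2):
                    ○ open, literals {p1=false, p2=true, p3=true, p4=true}.
              branch 1.1.1.2 (add ¬p3, ¬p3):
                (¬p1 ∨ p2): β-rule — branch into ¬p1  //  p2.
                  branch 1.1.1.2.1 (add ¬p1):
                    ○ open, literals {p1=false, p3=false, p4=true}.
                  branch 1.1.1.2.2 (add p2):
                    ○ open, literals {p1=false, p2=true, p3=false, p4=true}.
          branch 1.1.2 (add ¬¬p1):
            × closes — contains both p1 and ¬p1.
      branch 1.2 (add ¬p1):
        ¬(((¬p1 ∨ p2) → ¬p4) ∧ ¬p1): β-rule — branch into ¬((¬p1 ∨ p2) → ¬p4)  //  ¬¬p1.
          branch 1.2.1 (add ¬((¬p1 ∨ p2) → ¬p4)):
            ¬((¬p1 ∨ p2) → ¬p4): α-rule — add (¬p1 ∨ p2), ¬¬p4.
            (p3 ↔ p3): β-rule — branch into p3, p3  //  ¬p3, ¬p3.
              branch 1.2.1.1 (add p3, p3):
                (¬p1 ∨ p2): β-rule — branch into ¬p1  //  p2.
                  branch 1.2.1.1.1 (add ¬p1):
                    ○ open, literals {p1=false, p3=true, p4=true}.
                  branch 1.2.1.1.2 (add p2):
                    ○ open, literals {p1=false, p2=true, p3=true, p4=true}.
              branch 1.2.1.2 (add ¬p3, ¬p3):
                (¬p1 ∨ p2): β-rule — branch into ¬p1  //  p2.
                  branch 1.2.1.2.1 (add ¬p1):
                    ○ open, literals {p1=false, p3=false, p4=true}.
                  branch 1.2.1.2.2 (add p2):
                    ○ open, literals {p1=false, p2=true, p3=false, p4=true}.
          branch 1.2.2 (add ¬¬p1):
            × closes — contains both p1 and ¬p1.
  branch 2 (add ¬¬(((¬p1 ∨ p2) → ¬p4) ∧ ¬p1), ¬(p3 ↔ p3)):
    ¬¬(((¬p1 ∨ p2) → ¬p4) ∧ ¬p1): α-rule — add ((¬p1 ∨ p2) → ¬p4), ¬p1.
    ¬(p1 ∧ p1): β-rule — branch into ¬p1  //  ¬p1.
      branch 2.1 (add ¬p1):
        ¬(p3 ↔ p3): β-rule — branch into p3, ¬p3  //  ¬p3, p3.
          branch 2.1.1 (add p3, ¬p3):
            × closes — contains both p3 and ¬p3.
          branch 2.1.2 (add ¬p3, p3):
            × closes — contains both p3 and ¬p3.
      branch 2.2 (add ¬p1):
        ¬(p3 ↔ p3): β-rule — branch into p3, ¬p3  //  ¬p3, p3.
          branch 2.2.1 (add p3, ¬p3):
            × closes — contains both p3 and ¬p3.
          branch 2.2.2 (add ¬p3, p3):
            × closes — contains both p3 and ¬p3.
6 branches closed, 8 open.
An open branch gives a countermodel: p1=false, p3=true, p4=true (unmentioned atoms arbitrary); under it the original formula is false.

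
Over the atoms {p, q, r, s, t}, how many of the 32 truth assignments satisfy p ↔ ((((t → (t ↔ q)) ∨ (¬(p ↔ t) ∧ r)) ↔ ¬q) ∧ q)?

16

Initial set: {T (p ↔ ((((t → (t ↔ q)) ∨ (¬(p ↔ t) ∧ r)) ↔ ¬q) ∧ q))}.
T (p ↔ ((((t → (t ↔ q)) ∨ (¬(p ↔ t) ∧ r)) ↔ ¬q) ∧ q)): β-rule — branch into T p, T ((((t → (t ↔ q)) ∨ (¬(p ↔ t) ∧ r)) ↔ ¬q) ∧ q)  //  F p, F ((((t → (t ↔ q)) ∨ (¬(p ↔ t) ∧ r)) ↔ ¬q) ∧ q).
  branch 1 (add T p, T ((((t → (t ↔ q)) ∨ (¬(p ↔ t) ∧ r)) ↔ ¬q) ∧ q)):
    T ((((t → (t ↔ q)) ∨ (¬(p ↔ t) ∧ r)) ↔ ¬q) ∧ q): α-rule — add T (((t → (t ↔ q)) ∨ (¬(p ↔ t) ∧ r)) ↔ ¬q), T q.
    T (((t → (t ↔ q)) ∨ (¬(p ↔ t) ∧ r)) ↔ ¬q): β-rule — branch into T ((t → (t ↔ q)) ∨ (¬(p ↔ t) ∧ r)), T ¬q  //  F ((t → (t ↔ q)) ∨ (¬(p ↔ t) ∧ r)), F ¬q.
      branch 1.1 (add T ((t → (t ↔ q)) ∨ (¬(p ↔ t) ∧ r)), T ¬q):
        × closes — contains both q and ¬q.
      branch 1.2 (add F ((t → (t ↔ q)) ∨ (¬(p ↔ t) ∧ r)), F ¬q):
        F ((t → (t ↔ q)) ∨ (¬(p ↔ t) ∧ r)): α-rule — add F (t → (t ↔ q)), F (¬(p ↔ t) ∧ r).
        F (t → (t ↔ q)): α-rule — add T t, F (t ↔ q).
        F (¬(p ↔ t) ∧ r): β-rule — branch into F ¬(p ↔ t)  //  F r.
          branch 1.2.1 (add F ¬(p ↔ t)):
            F (t ↔ q): β-rule — branch into T t, F q  //  F t, T q.
              branch 1.2.1.1 (add T t, F q):
                × closes — contains both q and ¬q.
              branch 1.2.1.2 (add F t, T q):
                × closes — contains both t and ¬t.
          branch 1.2.2 (add F r):
            F (t ↔ q): β-rule — branch into T t, F q  //  F t, T q.
              branch 1.2.2.1 (add T t, F q):
                × closes — contains both q and ¬q.
              branch 1.2.2.2 (add F t, T q):
                × closes — contains both t and ¬t.
  branch 2 (add F p, F ((((t → (t ↔ q)) ∨ (¬(p ↔ t) ∧ r)) ↔ ¬q) ∧ q)):
    F ((((t → (t ↔ q)) ∨ (¬(p ↔ t) ∧ r)) ↔ ¬q) ∧ q): β-rule — branch into F (((t → (t ↔ q)) ∨ (¬(p ↔ t) ∧ r)) ↔ ¬q)  //  F q.
      branch 2.1 (add F (((t → (t ↔ q)) ∨ (¬(p ↔ t) ∧ r)) ↔ ¬q)):
        F (((t → (t ↔ q)) ∨ (¬(p ↔ t) ∧ r)) ↔ ¬q): β-rule — branch into T ((t → (t ↔ q)) ∨ (¬(p ↔ t) ∧ r)), F ¬q  //  F ((t → (t ↔ q)) ∨ (¬(p ↔ t) ∧ r)), T ¬q.
          branch 2.1.1 (add T ((t → (t ↔ q)) ∨ (¬(p ↔ t) ∧ r)), F ¬q):
            T ((t → (t ↔ q)) ∨ (¬(p ↔ t) ∧ r)): β-rule — branch into T (t → (t ↔ q))  //  T (¬(p ↔ t) ∧ r).
              branch 2.1.1.1 (add T (t → (t ↔ q))):
                T (t → (t ↔ q)): β-rule — branch into F t  //  T (t ↔ q).
                  branch 2.1.1.1.1 (add F t):
                    ○ open, literals {p=0, q=1, t=0}.
                  branch 2.1.1.1.2 (add T (t ↔ q)):
                    T (t ↔ q): β-rule — branch into T t, T q  //  F t, F q.
                      branch 2.1.1.1.2.1 (add T t, T q):
                        ○ open, literals {p=0, q=1, t=1}.
                      branch 2.1.1.1.2.2 (add F t, F q):
                        × closes — contains both q and ¬q.
              branch 2.1.1.2 (add T (¬(p ↔ t) ∧ r)):
                T (¬(p ↔ t) ∧ r): α-rule — add T ¬(p ↔ t), T r.
                T ¬(p ↔ t): β-rule — branch into T p, F t  //  F p, T t.
                  branch 2.1.1.2.1 (add T p, F t):
                    × closes — contains both p and ¬p.
                  branch 2.1.1.2.2 (add F p, T t):
                    ○ open, literals {p=0, q=1, r=1, t=1}.
          branch 2.1.2 (add F ((t → (t ↔ q)) ∨ (¬(p ↔ t) ∧ r)), T ¬q):
            F ((t → (t ↔ q)) ∨ (¬(p ↔ t) ∧ r)): α-rule — add F (t → (t ↔ q)), F (¬(p ↔ t) ∧ r).
            F (t → (t ↔ q)): α-rule — add T t, F (t ↔ q).
            F (¬(p ↔ t) ∧ r): β-rule — branch into F ¬(p ↔ t)  //  F r.
              branch 2.1.2.1 (add F ¬(p ↔ t)):
                F (t ↔ q): β-rule — branch into T t, F q  //  F t, T q.
                  branch 2.1.2.1.1 (add T t, F q):
                    F ¬(p ↔ t): β-rule — branch into T p, T t  //  F p, F t.
                      branch 2.1.2.1.1.1 (add T p, T t):
                        × closes — contains both p and ¬p.
                      branch 2.1.2.1.1.2 (add F p, F t):
                        × closes — contains both t and ¬t.
                  branch 2.1.2.1.2 (add F t, T q):
                    × closes — contains both t and ¬t.
              branch 2.1.2.2 (add F r):
                F (t ↔ q): β-rule — branch into T t, F q  //  F t, T q.
                  branch 2.1.2.2.1 (add T t, F q):
                    ○ open, literals {p=0, q=0, r=0, t=1}.
                  branch 2.1.2.2.2 (add F t, T q):
                    × closes — contains both t and ¬t.
      branch 2.2 (add F q):
        ○ open, literals {p=0, q=0}.
11 branches closed, 5 open.
Each open branch fixes some atoms; the unmentioned ones are free. Counting distinct full assignments: branch {p=0, q=1, t=0} (r, s) contributes 4 new; branch {p=0, q=1, t=1} (r, s) contributes 4 new; branch {p=0, q=1, r=1, t=1} (s) contributes 0 new; branch {p=0, q=0, r=0, t=1} (s) contributes 2 new; branch {p=0, q=0} (r, s, t) contributes 6 new. Total: 16.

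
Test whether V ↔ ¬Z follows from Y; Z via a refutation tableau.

Initial set: {Y; Z; ¬(V ↔ ¬Z)}.
¬(V ↔ ¬Z): β-rule — branch into V, ¬¬Z  //  ¬V, ¬Z.
  branch 1 (add V, ¬¬Z):
    ○ open, literals {V=true, Y=true, Z=true}.
  branch 2 (add ¬V, ¬Z):
    × closes — contains both Z and ¬Z.
1 branch closed, 1 open.
An open branch gives a countermodel: V=true, Y=true, Z=true (unmentioned atoms arbitrary); the premises hold there but the conclusion fails.

No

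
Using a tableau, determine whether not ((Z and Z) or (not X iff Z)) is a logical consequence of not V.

No

Initial set: {not V; not not ((Z and Z) or (not X iff Z))}.
not not ((Z and Z) or (not X iff Z)): β-rule — branch into (Z and Z)  //  (not X iff Z).
  branch 1 (add (Z and Z)):
    (Z and Z): α-rule — add Z, Z.
    ○ open, literals {V=false, Z=true}.
  branch 2 (add (not X iff Z)):
    (not X iff Z): β-rule — branch into not X, Z  //  not not X, not Z.
      branch 2.1 (add not X, Z):
        ○ open, literals {V=false, X=false, Z=true}.
      branch 2.2 (add not not X, not Z):
        ○ open, literals {V=false, X=true, Z=false}.
0 branches closed, 3 open.
An open branch gives a countermodel: V=false, Z=true (unmentioned atoms arbitrary); the premises hold there but the conclusion fails.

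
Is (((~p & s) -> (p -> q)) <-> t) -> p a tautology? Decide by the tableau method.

Assume the negation and expand:
Initial set: {~((((~p & s) -> (p -> q)) <-> t) -> p)}.
~((((~p & s) -> (p -> q)) <-> t) -> p): α-rule — add (((~p & s) -> (p -> q)) <-> t), ~p.
(((~p & s) -> (p -> q)) <-> t): β-rule — branch into ((~p & s) -> (p -> q)), t  //  ~((~p & s) -> (p -> q)), ~t.
  branch 1 (add ((~p & s) -> (p -> q)), t):
    ((~p & s) -> (p -> q)): β-rule — branch into ~(~p & s)  //  (p -> q).
      branch 1.1 (add ~(~p & s)):
        ~(~p & s): β-rule — branch into ~~p  //  ~s.
          branch 1.1.1 (add ~~p):
            × closes — contains both p and ~p.
          branch 1.1.2 (add ~s):
            ○ open, literals {p=false, s=false, t=true}.
      branch 1.2 (add (p -> q)):
        (p -> q): β-rule — branch into ~p  //  q.
          branch 1.2.1 (add ~p):
            ○ open, literals {p=false, t=true}.
          branch 1.2.2 (add q):
            ○ open, literals {p=false, q=true, t=true}.
  branch 2 (add ~((~p & s) -> (p -> q)), ~t):
    ~((~p & s) -> (p -> q)): α-rule — add (~p & s), ~(p -> q).
    (~p & s): α-rule — add ~p, s.
    ~(p -> q): α-rule — add p, ~q.
    × closes — contains both p and ~p.
2 branches closed, 3 open.
An open branch gives a countermodel: p=false, s=false, t=true (unmentioned atoms arbitrary); under it the original formula is false.

Not valid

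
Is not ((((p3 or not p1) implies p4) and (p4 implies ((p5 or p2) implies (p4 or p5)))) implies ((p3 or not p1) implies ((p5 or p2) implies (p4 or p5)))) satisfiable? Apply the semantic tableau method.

Initial set: {not ((((p3 or not p1) implies p4) and (p4 implies ((p5 or p2) implies (p4 or p5)))) implies ((p3 or not p1) implies ((p5 or p2) implies (p4 or p5))))}.
not ((((p3 or not p1) implies p4) and (p4 implies ((p5 or p2) implies (p4 or p5)))) implies ((p3 or not p1) implies ((p5 or p2) implies (p4 or p5)))): α-rule — add (((p3 or not p1) implies p4) and (p4 implies ((p5 or p2) implies (p4 or p5)))), not ((p3 or not p1) implies ((p5 or p2) implies (p4 or p5))).
(((p3 or not p1) implies p4) and (p4 implies ((p5 or p2) implies (p4 or p5)))): α-rule — add ((p3 or not p1) implies p4), (p4 implies ((p5 or p2) implies (p4 or p5))).
not ((p3 or not p1) implies ((p5 or p2) implies (p4 or p5))): α-rule — add (p3 or not p1), not ((p5 or p2) implies (p4 or p5)).
not ((p5 or p2) implies (p4 or p5)): α-rule — add (p5 or p2), not (p4 or p5).
not (p4 or p5): α-rule — add not p4, not p5.
((p3 or not p1) implies p4): β-rule — branch into not (p3 or not p1)  //  p4.
  branch 1 (add not (p3 or not p1)):
    not (p3 or not p1): α-rule — add not p3, not not p1.
    (p4 implies ((p5 or p2) implies (p4 or p5))): β-rule — branch into not p4  //  ((p5 or p2) implies (p4 or p5)).
      branch 1.1 (add not p4):
        (p3 or not p1): β-rule — branch into p3  //  not p1.
          branch 1.1.1 (add p3):
            × closes — contains both p3 and not p3.
          branch 1.1.2 (add not p1):
            × closes — contains both p1 and not p1.
      branch 1.2 (add ((p5 or p2) implies (p4 or p5))):
        (p3 or not p1): β-rule — branch into p3  //  not p1.
          branch 1.2.1 (add p3):
            × closes — contains both p3 and not p3.
          branch 1.2.2 (add not p1):
            × closes — contains both p1 and not p1.
  branch 2 (add p4):
    × closes — contains both p4 and not p4.
All 5 branches close.
Every branch closed; the formula is unsatisfiable.

Unsatisfiable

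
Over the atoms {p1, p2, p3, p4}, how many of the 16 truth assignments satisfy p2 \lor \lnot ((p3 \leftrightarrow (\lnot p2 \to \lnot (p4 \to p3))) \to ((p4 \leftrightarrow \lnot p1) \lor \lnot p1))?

8

Initial set: {(p2 \lor \lnot ((p3 \leftrightarrow (\lnot p2 \to \lnot (p4 \to p3))) \to ((p4 \leftrightarrow \lnot p1) \lor \lnot p1)))}.
(p2 \lor \lnot ((p3 \leftrightarrow (\lnot p2 \to \lnot (p4 \to p3))) \to ((p4 \leftrightarrow \lnot p1) \lor \lnot p1))): β-rule — branch into p2  //  \lnot ((p3 \leftrightarrow (\lnot p2 \to \lnot (p4 \to p3))) \to ((p4 \leftrightarrow \lnot p1) \lor \lnot p1)).
  branch 1 (add p2):
    ○ open, literals {p2=true}.
  branch 2 (add \lnot ((p3 \leftrightarrow (\lnot p2 \to \lnot (p4 \to p3))) \to ((p4 \leftrightarrow \lnot p1) \lor \lnot p1))):
    \lnot ((p3 \leftrightarrow (\lnot p2 \to \lnot (p4 \to p3))) \to ((p4 \leftrightarrow \lnot p1) \lor \lnot p1)): α-rule — add (p3 \leftrightarrow (\lnot p2 \to \lnot (p4 \to p3))), \lnot ((p4 \leftrightarrow \lnot p1) \lor \lnot p1).
    \lnot ((p4 \leftrightarrow \lnot p1) \lor \lnot p1): α-rule — add \lnot (p4 \leftrightarrow \lnot p1), \lnot \lnot p1.
    (p3 \leftrightarrow (\lnot p2 \to \lnot (p4 \to p3))): β-rule — branch into p3, (\lnot p2 \to \lnot (p4 \to p3))  //  \lnot p3, \lnot (\lnot p2 \to \lnot (p4 \to p3)).
      branch 2.1 (add p3, (\lnot p2 \to \lnot (p4 \to p3))):
        \lnot (p4 \leftrightarrow \lnot p1): β-rule — branch into p4, \lnot \lnot p1  //  \lnot p4, \lnot p1.
          branch 2.1.1 (add p4, \lnot \lnot p1):
            (\lnot p2 \to \lnot (p4 \to p3)): β-rule — branch into \lnot \lnot p2  //  \lnot (p4 \to p3).
              branch 2.1.1.1 (add \lnot \lnot p2):
                ○ open, literals {p1=true, p2=true, p3=true, p4=true}.
              branch 2.1.1.2 (add \lnot (p4 \to p3)):
                \lnot (p4 \to p3): α-rule — add p4, \lnot p3.
                × closes — contains both p3 and \lnot p3.
          branch 2.1.2 (add \lnot p4, \lnot p1):
            × closes — contains both p1 and \lnot p1.
      branch 2.2 (add \lnot p3, \lnot (\lnot p2 \to \lnot (p4 \to p3))):
        \lnot (\lnot p2 \to \lnot (p4 \to p3)): α-rule — add \lnot p2, \lnot \lnot (p4 \to p3).
        \lnot (p4 \leftrightarrow \lnot p1): β-rule — branch into p4, \lnot \lnot p1  //  \lnot p4, \lnot p1.
          branch 2.2.1 (add p4, \lnot \lnot p1):
            \lnot \lnot (p4 \to p3): β-rule — branch into \lnot p4  //  p3.
              branch 2.2.1.1 (add \lnot p4):
                × closes — contains both p4 and \lnot p4.
              branch 2.2.1.2 (add p3):
                × closes — contains both p3 and \lnot p3.
          branch 2.2.2 (add \lnot p4, \lnot p1):
            × closes — contains both p1 and \lnot p1.
5 branches closed, 2 open.
Each open branch fixes some atoms; the unmentioned ones are free. Counting distinct full assignments: branch {p2=true} (p1, p3, p4) contributes 8 new; branch {p1=true, p2=true, p3=true, p4=true} (none free) contributes 0 new. Total: 8.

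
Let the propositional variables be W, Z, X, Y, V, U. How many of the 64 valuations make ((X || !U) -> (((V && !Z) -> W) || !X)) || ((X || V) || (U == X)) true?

Initial set: {(((X || !U) -> (((V && !Z) -> W) || !X)) || ((X || V) || (U == X)))}.
(((X || !U) -> (((V && !Z) -> W) || !X)) || ((X || V) || (U == X))): β-rule — branch into ((X || !U) -> (((V && !Z) -> W) || !X))  //  ((X || V) || (U == X)).
  branch 1 (add ((X || !U) -> (((V && !Z) -> W) || !X))):
    ((X || !U) -> (((V && !Z) -> W) || !X)): β-rule — branch into !(X || !U)  //  (((V && !Z) -> W) || !X).
      branch 1.1 (add !(X || !U)):
        !(X || !U): α-rule — add !X, !!U.
        ○ open, literals {U=T, X=F}.
      branch 1.2 (add (((V && !Z) -> W) || !X)):
        (((V && !Z) -> W) || !X): β-rule — branch into ((V && !Z) -> W)  //  !X.
          branch 1.2.1 (add ((V && !Z) -> W)):
            ((V && !Z) -> W): β-rule — branch into !(V && !Z)  //  W.
              branch 1.2.1.1 (add !(V && !Z)):
                !(V && !Z): β-rule — branch into !V  //  !!Z.
                  branch 1.2.1.1.1 (add !V):
                    ○ open, literals {V=F}.
                  branch 1.2.1.1.2 (add !!Z):
                    ○ open, literals {Z=T}.
              branch 1.2.1.2 (add W):
                ○ open, literals {W=T}.
          branch 1.2.2 (add !X):
            ○ open, literals {X=F}.
  branch 2 (add ((X || V) || (U == X))):
    ((X || V) || (U == X)): β-rule — branch into (X || V)  //  (U == X).
      branch 2.1 (add (X || V)):
        (X || V): β-rule — branch into X  //  V.
          branch 2.1.1 (add X):
            ○ open, literals {X=T}.
          branch 2.1.2 (add V):
            ○ open, literals {V=T}.
      branch 2.2 (add (U == X)):
        (U == X): β-rule — branch into U, X  //  !U, !X.
          branch 2.2.1 (add U, X):
            ○ open, literals {U=T, X=T}.
          branch 2.2.2 (add !U, !X):
            ○ open, literals {U=F, X=F}.
0 branches closed, 9 open.
Each open branch fixes some atoms; the unmentioned ones are free. Counting distinct full assignments: branch {U=T, X=F} (W, Z, Y, V) contributes 16 new; branch {V=F} (W, Z, X, Y, U) contributes 24 new; branch {Z=T} (W, X, Y, V, U) contributes 12 new; branch {W=T} (Z, X, Y, V, U) contributes 6 new; branch {X=F} (W, Z, Y, V, U) contributes 2 new; branch {X=T} (W, Z, Y, V, U) contributes 4 new; branch {V=T} (W, Z, X, Y, U) contributes 0 new; branch {U=T, X=T} (W, Z, Y, V) contributes 0 new; branch {U=F, X=F} (W, Z, Y, V) contributes 0 new. Total: 64.

64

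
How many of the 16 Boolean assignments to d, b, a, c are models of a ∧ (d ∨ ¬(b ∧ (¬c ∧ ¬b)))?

Initial set: {T (a ∧ (d ∨ ¬(b ∧ (¬c ∧ ¬b))))}.
T (a ∧ (d ∨ ¬(b ∧ (¬c ∧ ¬b)))): α-rule — add T a, T (d ∨ ¬(b ∧ (¬c ∧ ¬b))).
T (d ∨ ¬(b ∧ (¬c ∧ ¬b))): β-rule — branch into T d  //  T ¬(b ∧ (¬c ∧ ¬b)).
  branch 1 (add T d):
    ○ open, literals {a=T, d=T}.
  branch 2 (add T ¬(b ∧ (¬c ∧ ¬b))):
    T ¬(b ∧ (¬c ∧ ¬b)): β-rule — branch into F b  //  F (¬c ∧ ¬b).
      branch 2.1 (add F b):
        ○ open, literals {a=T, b=F}.
      branch 2.2 (add F (¬c ∧ ¬b)):
        F (¬c ∧ ¬b): β-rule — branch into F ¬c  //  F ¬b.
          branch 2.2.1 (add F ¬c):
            ○ open, literals {a=T, c=T}.
          branch 2.2.2 (add F ¬b):
            ○ open, literals {a=T, b=T}.
0 branches closed, 4 open.
Each open branch fixes some atoms; the unmentioned ones are free. Counting distinct full assignments: branch {a=T, d=T} (b, c) contributes 4 new; branch {a=T, b=F} (d, c) contributes 2 new; branch {a=T, c=T} (d, b) contributes 1 new; branch {a=T, b=T} (d, c) contributes 1 new. Total: 8.

8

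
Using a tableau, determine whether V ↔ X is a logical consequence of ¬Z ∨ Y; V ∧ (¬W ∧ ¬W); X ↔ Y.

Initial set: {(¬Z ∨ Y); (V ∧ (¬W ∧ ¬W)); (X ↔ Y); ¬(V ↔ X)}.
(V ∧ (¬W ∧ ¬W)): α-rule — add V, (¬W ∧ ¬W).
(¬W ∧ ¬W): α-rule — add ¬W, ¬W.
(¬Z ∨ Y): β-rule — branch into ¬Z  //  Y.
  branch 1 (add ¬Z):
    (X ↔ Y): β-rule — branch into X, Y  //  ¬X, ¬Y.
      branch 1.1 (add X, Y):
        ¬(V ↔ X): β-rule — branch into V, ¬X  //  ¬V, X.
          branch 1.1.1 (add V, ¬X):
            × closes — contains both X and ¬X.
          branch 1.1.2 (add ¬V, X):
            × closes — contains both V and ¬V.
      branch 1.2 (add ¬X, ¬Y):
        ¬(V ↔ X): β-rule — branch into V, ¬X  //  ¬V, X.
          branch 1.2.1 (add V, ¬X):
            ○ open, literals {V=T, W=F, X=F, Y=F, Z=F}.
          branch 1.2.2 (add ¬V, X):
            × closes — contains both V and ¬V.
  branch 2 (add Y):
    (X ↔ Y): β-rule — branch into X, Y  //  ¬X, ¬Y.
      branch 2.1 (add X, Y):
        ¬(V ↔ X): β-rule — branch into V, ¬X  //  ¬V, X.
          branch 2.1.1 (add V, ¬X):
            × closes — contains both X and ¬X.
          branch 2.1.2 (add ¬V, X):
            × closes — contains both V and ¬V.
      branch 2.2 (add ¬X, ¬Y):
        × closes — contains both Y and ¬Y.
6 branches closed, 1 open.
An open branch gives a countermodel: V=T, W=F, X=F, Y=F, Z=F (unmentioned atoms arbitrary); the premises hold there but the conclusion fails.

No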